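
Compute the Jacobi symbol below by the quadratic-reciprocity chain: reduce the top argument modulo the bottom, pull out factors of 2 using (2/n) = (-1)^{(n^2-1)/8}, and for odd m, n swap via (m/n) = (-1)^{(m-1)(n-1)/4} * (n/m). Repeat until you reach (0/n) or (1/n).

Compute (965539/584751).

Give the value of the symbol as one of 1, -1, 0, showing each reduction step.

(965539/584751): 965539 mod 584751 = 380788, so (965539/584751) = (380788/584751)
factor out 2^2: 380788 = 2^2·95197; with 584751 mod 8 = 7, (2/584751) = +1; sign now +1; continue with (95197/584751)
flip (95197/584751) -> (584751/95197): both odd, 95197 mod 4 = 1, 584751 mod 4 = 3, so the flip contributes +1; sign now +1
(584751/95197): 584751 mod 95197 = 13569, so (584751/95197) = (13569/95197)
flip (13569/95197) -> (95197/13569): both odd, 13569 mod 4 = 1, 95197 mod 4 = 1, so the flip contributes +1; sign now +1
(95197/13569): 95197 mod 13569 = 214, so (95197/13569) = (214/13569)
factor out 2^1: 214 = 2^1·107; with 13569 mod 8 = 1, (2/13569) = +1; sign now +1; continue with (107/13569)
flip (107/13569) -> (13569/107): both odd, 107 mod 4 = 3, 13569 mod 4 = 1, so the flip contributes +1; sign now +1
(13569/107): 13569 mod 107 = 87, so (13569/107) = (87/107)
flip (87/107) -> (107/87): both odd, 87 mod 4 = 3, 107 mod 4 = 3, so the flip contributes -1; sign now -1
(107/87): 107 mod 87 = 20, so (107/87) = (20/87)
factor out 2^2: 20 = 2^2·5; with 87 mod 8 = 7, (2/87) = +1; sign now -1; continue with (5/87)
flip (5/87) -> (87/5): both odd, 5 mod 4 = 1, 87 mod 4 = 3, so the flip contributes +1; sign now -1
(87/5): 87 mod 5 = 2, so (87/5) = (2/5)
factor out 2^1: 2 = 2^1·1; with 5 mod 8 = 5, (2/5) = -1; sign now +1; continue with (1/5)
reached (1/5) = 1, so the symbol is +1

1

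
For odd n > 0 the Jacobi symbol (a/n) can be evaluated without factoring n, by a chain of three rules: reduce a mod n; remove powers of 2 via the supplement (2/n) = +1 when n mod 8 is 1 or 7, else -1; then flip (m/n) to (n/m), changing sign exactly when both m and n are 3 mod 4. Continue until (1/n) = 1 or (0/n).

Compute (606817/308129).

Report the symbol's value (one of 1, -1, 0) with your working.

(606817/308129): 606817 mod 308129 = 298688, so (606817/308129) = (298688/308129)
factor out 2^6: 298688 = 2^6·4667; with 308129 mod 8 = 1, (2/308129) = +1; sign now +1; continue with (4667/308129)
flip (4667/308129) -> (308129/4667): both odd, 4667 mod 4 = 3, 308129 mod 4 = 1, so the flip contributes +1; sign now +1
(308129/4667): 308129 mod 4667 = 107, so (308129/4667) = (107/4667)
flip (107/4667) -> (4667/107): both odd, 107 mod 4 = 3, 4667 mod 4 = 3, so the flip contributes -1; sign now -1
(4667/107): 4667 mod 107 = 66, so (4667/107) = (66/107)
factor out 2^1: 66 = 2^1·33; with 107 mod 8 = 3, (2/107) = -1; sign now +1; continue with (33/107)
flip (33/107) -> (107/33): both odd, 33 mod 4 = 1, 107 mod 4 = 3, so the flip contributes +1; sign now +1
(107/33): 107 mod 33 = 8, so (107/33) = (8/33)
factor out 2^3: 8 = 2^3·1; with 33 mod 8 = 1, (2/33) = +1; sign now +1; continue with (1/33)
reached (1/33) = 1, so the symbol is +1

1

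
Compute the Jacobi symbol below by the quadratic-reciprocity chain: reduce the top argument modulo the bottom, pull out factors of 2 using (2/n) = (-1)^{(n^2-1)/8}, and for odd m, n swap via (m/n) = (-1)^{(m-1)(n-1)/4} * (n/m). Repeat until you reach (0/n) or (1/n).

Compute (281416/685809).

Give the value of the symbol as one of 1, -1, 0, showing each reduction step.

-1

factor out 2^3: 281416 = 2^3·35177; with 685809 mod 8 = 1, (2/685809) = +1; sign now +1; continue with (35177/685809)
flip (35177/685809) -> (685809/35177): both odd, 35177 mod 4 = 1, 685809 mod 4 = 1, so the flip contributes +1; sign now +1
(685809/35177): 685809 mod 35177 = 17446, so (685809/35177) = (17446/35177)
factor out 2^1: 17446 = 2^1·8723; with 35177 mod 8 = 1, (2/35177) = +1; sign now +1; continue with (8723/35177)
flip (8723/35177) -> (35177/8723): both odd, 8723 mod 4 = 3, 35177 mod 4 = 1, so the flip contributes +1; sign now +1
(35177/8723): 35177 mod 8723 = 285, so (35177/8723) = (285/8723)
flip (285/8723) -> (8723/285): both odd, 285 mod 4 = 1, 8723 mod 4 = 3, so the flip contributes +1; sign now +1
(8723/285): 8723 mod 285 = 173, so (8723/285) = (173/285)
flip (173/285) -> (285/173): both odd, 173 mod 4 = 1, 285 mod 4 = 1, so the flip contributes +1; sign now +1
(285/173): 285 mod 173 = 112, so (285/173) = (112/173)
factor out 2^4: 112 = 2^4·7; with 173 mod 8 = 5, (2/173) = -1; sign now +1; continue with (7/173)
flip (7/173) -> (173/7): both odd, 7 mod 4 = 3, 173 mod 4 = 1, so the flip contributes +1; sign now +1
(173/7): 173 mod 7 = 5, so (173/7) = (5/7)
flip (5/7) -> (7/5): both odd, 5 mod 4 = 1, 7 mod 4 = 3, so the flip contributes +1; sign now +1
(7/5): 7 mod 5 = 2, so (7/5) = (2/5)
factor out 2^1: 2 = 2^1·1; with 5 mod 8 = 5, (2/5) = -1; sign now -1; continue with (1/5)
reached (1/5) = 1, so the symbol is -1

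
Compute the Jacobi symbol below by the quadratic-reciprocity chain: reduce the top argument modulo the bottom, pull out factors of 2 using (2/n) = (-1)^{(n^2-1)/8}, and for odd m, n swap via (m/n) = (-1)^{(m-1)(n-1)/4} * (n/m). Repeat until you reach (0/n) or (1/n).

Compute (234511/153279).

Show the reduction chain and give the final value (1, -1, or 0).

(234511/153279): 234511 mod 153279 = 81232, so (234511/153279) = (81232/153279)
factor out 2^4: 81232 = 2^4·5077; with 153279 mod 8 = 7, (2/153279) = +1; sign now +1; continue with (5077/153279)
flip (5077/153279) -> (153279/5077): both odd, 5077 mod 4 = 1, 153279 mod 4 = 3, so the flip contributes +1; sign now +1
(153279/5077): 153279 mod 5077 = 969, so (153279/5077) = (969/5077)
flip (969/5077) -> (5077/969): both odd, 969 mod 4 = 1, 5077 mod 4 = 1, so the flip contributes +1; sign now +1
(5077/969): 5077 mod 969 = 232, so (5077/969) = (232/969)
factor out 2^3: 232 = 2^3·29; with 969 mod 8 = 1, (2/969) = +1; sign now +1; continue with (29/969)
flip (29/969) -> (969/29): both odd, 29 mod 4 = 1, 969 mod 4 = 1, so the flip contributes +1; sign now +1
(969/29): 969 mod 29 = 12, so (969/29) = (12/29)
factor out 2^2: 12 = 2^2·3; with 29 mod 8 = 5, (2/29) = -1; sign now +1; continue with (3/29)
flip (3/29) -> (29/3): both odd, 3 mod 4 = 3, 29 mod 4 = 1, so the flip contributes +1; sign now +1
(29/3): 29 mod 3 = 2, so (29/3) = (2/3)
factor out 2^1: 2 = 2^1·1; with 3 mod 8 = 3, (2/3) = -1; sign now -1; continue with (1/3)
reached (1/3) = 1, so the symbol is -1

-1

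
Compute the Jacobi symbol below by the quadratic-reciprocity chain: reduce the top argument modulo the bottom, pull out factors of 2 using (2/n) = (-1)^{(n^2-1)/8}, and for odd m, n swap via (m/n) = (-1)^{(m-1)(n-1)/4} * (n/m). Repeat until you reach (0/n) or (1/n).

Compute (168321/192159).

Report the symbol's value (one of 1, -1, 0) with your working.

0

reciprocity: (168321/192159) = +1·(192159/168321) since 168321 mod 4 = 1, 192159 mod 4 = 3; sign now +1
(192159/168321) = (23838/168321)   [reduce mod 168321]
23838 = 2^1·11919; (2/168321) = +1 since 168321 mod 8 = 1, so (23838/168321) = (+1)^1·(11919/168321); sign now +1
reciprocity: (11919/168321) = +1·(168321/11919) since 11919 mod 4 = 3, 168321 mod 4 = 1; sign now +1
(168321/11919) = (1455/11919)   [reduce mod 11919]
reciprocity: (1455/11919) = -1·(11919/1455) since 1455 mod 4 = 3, 11919 mod 4 = 3; sign now -1
(11919/1455) = (279/1455)   [reduce mod 1455]
reciprocity: (279/1455) = -1·(1455/279) since 279 mod 4 = 3, 1455 mod 4 = 3; sign now +1
(1455/279) = (60/279)   [reduce mod 279]
60 = 2^2·15; (2/279) = +1 since 279 mod 8 = 7, so (60/279) = (+1)^2·(15/279); sign now +1
reciprocity: (15/279) = -1·(279/15) since 15 mod 4 = 3, 279 mod 4 = 3; sign now -1
(279/15) = (9/15)   [reduce mod 15]
reciprocity: (9/15) = +1·(15/9) since 9 mod 4 = 1, 15 mod 4 = 3; sign now -1
(15/9) = (6/9)   [reduce mod 9]
6 = 2^1·3; (2/9) = +1 since 9 mod 8 = 1, so (6/9) = (+1)^1·(3/9); sign now -1
reciprocity: (3/9) = +1·(9/3) since 3 mod 4 = 3, 9 mod 4 = 1; sign now -1
(9/3) = (0/3)   [reduce mod 3]
(0/3) = 0   [gcd(a, n) > 1]; final value = 0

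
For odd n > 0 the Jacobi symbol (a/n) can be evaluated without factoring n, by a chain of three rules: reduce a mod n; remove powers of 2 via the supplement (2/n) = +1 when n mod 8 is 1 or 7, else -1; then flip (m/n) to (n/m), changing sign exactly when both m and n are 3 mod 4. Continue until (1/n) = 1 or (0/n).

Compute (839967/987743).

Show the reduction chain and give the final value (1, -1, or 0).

1

reciprocity: (839967/987743) = -1·(987743/839967) since 839967 mod 4 = 3, 987743 mod 4 = 3; sign now -1
(987743/839967) = (147776/839967)   [reduce mod 839967]
147776 = 2^6·2309; (2/839967) = +1 since 839967 mod 8 = 7, so (147776/839967) = (+1)^6·(2309/839967); sign now -1
reciprocity: (2309/839967) = +1·(839967/2309) since 2309 mod 4 = 1, 839967 mod 4 = 3; sign now -1
(839967/2309) = (1800/2309)   [reduce mod 2309]
1800 = 2^3·225; (2/2309) = -1 since 2309 mod 8 = 5, so (1800/2309) = (-1)^3·(225/2309); sign now +1
reciprocity: (225/2309) = +1·(2309/225) since 225 mod 4 = 1, 2309 mod 4 = 1; sign now +1
(2309/225) = (59/225)   [reduce mod 225]
reciprocity: (59/225) = +1·(225/59) since 59 mod 4 = 3, 225 mod 4 = 1; sign now +1
(225/59) = (48/59)   [reduce mod 59]
48 = 2^4·3; (2/59) = -1 since 59 mod 8 = 3, so (48/59) = (-1)^4·(3/59); sign now +1
reciprocity: (3/59) = -1·(59/3) since 3 mod 4 = 3, 59 mod 4 = 3; sign now -1
(59/3) = (2/3)   [reduce mod 3]
2 = 2^1·1; (2/3) = -1 since 3 mod 8 = 3, so (2/3) = (-1)^1·(1/3); sign now +1
(1/3) = 1; final value = sign = +1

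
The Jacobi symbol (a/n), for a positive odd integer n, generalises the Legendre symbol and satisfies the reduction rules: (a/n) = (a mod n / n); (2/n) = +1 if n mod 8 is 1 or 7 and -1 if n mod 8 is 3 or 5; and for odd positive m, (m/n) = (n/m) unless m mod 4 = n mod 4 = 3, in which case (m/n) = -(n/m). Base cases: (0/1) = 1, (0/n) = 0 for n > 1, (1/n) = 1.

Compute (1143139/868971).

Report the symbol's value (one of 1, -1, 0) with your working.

(1143139/868971): 1143139 mod 868971 = 274168, so (1143139/868971) = (274168/868971)
factor out 2^3: 274168 = 2^3·34271; with 868971 mod 8 = 3, (2/868971) = -1; sign now -1; continue with (34271/868971)
flip (34271/868971) -> (868971/34271): both odd, 34271 mod 4 = 3, 868971 mod 4 = 3, so the flip contributes -1; sign now +1
(868971/34271): 868971 mod 34271 = 12196, so (868971/34271) = (12196/34271)
factor out 2^2: 12196 = 2^2·3049; with 34271 mod 8 = 7, (2/34271) = +1; sign now +1; continue with (3049/34271)
flip (3049/34271) -> (34271/3049): both odd, 3049 mod 4 = 1, 34271 mod 4 = 3, so the flip contributes +1; sign now +1
(34271/3049): 34271 mod 3049 = 732, so (34271/3049) = (732/3049)
factor out 2^2: 732 = 2^2·183; with 3049 mod 8 = 1, (2/3049) = +1; sign now +1; continue with (183/3049)
flip (183/3049) -> (3049/183): both odd, 183 mod 4 = 3, 3049 mod 4 = 1, so the flip contributes +1; sign now +1
(3049/183): 3049 mod 183 = 121, so (3049/183) = (121/183)
flip (121/183) -> (183/121): both odd, 121 mod 4 = 1, 183 mod 4 = 3, so the flip contributes +1; sign now +1
(183/121): 183 mod 121 = 62, so (183/121) = (62/121)
factor out 2^1: 62 = 2^1·31; with 121 mod 8 = 1, (2/121) = +1; sign now +1; continue with (31/121)
flip (31/121) -> (121/31): both odd, 31 mod 4 = 3, 121 mod 4 = 1, so the flip contributes +1; sign now +1
(121/31): 121 mod 31 = 28, so (121/31) = (28/31)
factor out 2^2: 28 = 2^2·7; with 31 mod 8 = 7, (2/31) = +1; sign now +1; continue with (7/31)
flip (7/31) -> (31/7): both odd, 7 mod 4 = 3, 31 mod 4 = 3, so the flip contributes -1; sign now -1
(31/7): 31 mod 7 = 3, so (31/7) = (3/7)
flip (3/7) -> (7/3): both odd, 3 mod 4 = 3, 7 mod 4 = 3, so the flip contributes -1; sign now +1
(7/3): 7 mod 3 = 1, so (7/3) = (1/3)
reached (1/3) = 1, so the symbol is +1

1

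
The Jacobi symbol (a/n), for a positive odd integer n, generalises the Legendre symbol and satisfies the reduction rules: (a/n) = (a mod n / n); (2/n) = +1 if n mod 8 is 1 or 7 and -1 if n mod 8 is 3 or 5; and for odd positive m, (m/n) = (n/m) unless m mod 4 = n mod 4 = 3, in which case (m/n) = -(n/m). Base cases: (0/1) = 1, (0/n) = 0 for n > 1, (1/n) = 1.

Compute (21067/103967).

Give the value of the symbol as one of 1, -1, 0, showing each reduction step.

-1

flip (21067/103967) -> (103967/21067): both odd, 21067 mod 4 = 3, 103967 mod 4 = 3, so the flip contributes -1; sign now -1
(103967/21067): 103967 mod 21067 = 19699, so (103967/21067) = (19699/21067)
flip (19699/21067) -> (21067/19699): both odd, 19699 mod 4 = 3, 21067 mod 4 = 3, so the flip contributes -1; sign now +1
(21067/19699): 21067 mod 19699 = 1368, so (21067/19699) = (1368/19699)
factor out 2^3: 1368 = 2^3·171; with 19699 mod 8 = 3, (2/19699) = -1; sign now -1; continue with (171/19699)
flip (171/19699) -> (19699/171): both odd, 171 mod 4 = 3, 19699 mod 4 = 3, so the flip contributes -1; sign now +1
(19699/171): 19699 mod 171 = 34, so (19699/171) = (34/171)
factor out 2^1: 34 = 2^1·17; with 171 mod 8 = 3, (2/171) = -1; sign now -1; continue with (17/171)
flip (17/171) -> (171/17): both odd, 17 mod 4 = 1, 171 mod 4 = 3, so the flip contributes +1; sign now -1
(171/17): 171 mod 17 = 1, so (171/17) = (1/17)
reached (1/17) = 1, so the symbol is -1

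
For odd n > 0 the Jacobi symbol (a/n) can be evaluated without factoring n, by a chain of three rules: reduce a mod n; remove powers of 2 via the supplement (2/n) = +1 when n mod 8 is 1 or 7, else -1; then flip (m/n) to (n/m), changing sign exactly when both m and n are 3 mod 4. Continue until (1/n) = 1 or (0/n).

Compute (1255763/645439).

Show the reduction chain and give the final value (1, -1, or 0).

-1

(1255763/645439) = (610324/645439)   [reduce mod 645439]
610324 = 2^2·152581; (2/645439) = +1 since 645439 mod 8 = 7, so (610324/645439) = (+1)^2·(152581/645439); sign now +1
reciprocity: (152581/645439) = +1·(645439/152581) since 152581 mod 4 = 1, 645439 mod 4 = 3; sign now +1
(645439/152581) = (35115/152581)   [reduce mod 152581]
reciprocity: (35115/152581) = +1·(152581/35115) since 35115 mod 4 = 3, 152581 mod 4 = 1; sign now +1
(152581/35115) = (12121/35115)   [reduce mod 35115]
reciprocity: (12121/35115) = +1·(35115/12121) since 12121 mod 4 = 1, 35115 mod 4 = 3; sign now +1
(35115/12121) = (10873/12121)   [reduce mod 12121]
reciprocity: (10873/12121) = +1·(12121/10873) since 10873 mod 4 = 1, 12121 mod 4 = 1; sign now +1
(12121/10873) = (1248/10873)   [reduce mod 10873]
1248 = 2^5·39; (2/10873) = +1 since 10873 mod 8 = 1, so (1248/10873) = (+1)^5·(39/10873); sign now +1
reciprocity: (39/10873) = +1·(10873/39) since 39 mod 4 = 3, 10873 mod 4 = 1; sign now +1
(10873/39) = (31/39)   [reduce mod 39]
reciprocity: (31/39) = -1·(39/31) since 31 mod 4 = 3, 39 mod 4 = 3; sign now -1
(39/31) = (8/31)   [reduce mod 31]
8 = 2^3·1; (2/31) = +1 since 31 mod 8 = 7, so (8/31) = (+1)^3·(1/31); sign now -1
(1/31) = 1; final value = sign = -1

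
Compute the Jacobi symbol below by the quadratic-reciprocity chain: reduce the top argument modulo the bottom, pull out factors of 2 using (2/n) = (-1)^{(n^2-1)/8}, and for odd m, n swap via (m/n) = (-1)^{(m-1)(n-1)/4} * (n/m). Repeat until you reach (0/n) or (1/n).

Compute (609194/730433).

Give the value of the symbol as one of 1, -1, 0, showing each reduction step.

1

609194 = 2^1·304597; (2/730433) = +1 since 730433 mod 8 = 1, so (609194/730433) = (+1)^1·(304597/730433); sign now +1
reciprocity: (304597/730433) = +1·(730433/304597) since 304597 mod 4 = 1, 730433 mod 4 = 1; sign now +1
(730433/304597) = (121239/304597)   [reduce mod 304597]
reciprocity: (121239/304597) = +1·(304597/121239) since 121239 mod 4 = 3, 304597 mod 4 = 1; sign now +1
(304597/121239) = (62119/121239)   [reduce mod 121239]
reciprocity: (62119/121239) = -1·(121239/62119) since 62119 mod 4 = 3, 121239 mod 4 = 3; sign now -1
(121239/62119) = (59120/62119)   [reduce mod 62119]
59120 = 2^4·3695; (2/62119) = +1 since 62119 mod 8 = 7, so (59120/62119) = (+1)^4·(3695/62119); sign now -1
reciprocity: (3695/62119) = -1·(62119/3695) since 3695 mod 4 = 3, 62119 mod 4 = 3; sign now +1
(62119/3695) = (2999/3695)   [reduce mod 3695]
reciprocity: (2999/3695) = -1·(3695/2999) since 2999 mod 4 = 3, 3695 mod 4 = 3; sign now -1
(3695/2999) = (696/2999)   [reduce mod 2999]
696 = 2^3·87; (2/2999) = +1 since 2999 mod 8 = 7, so (696/2999) = (+1)^3·(87/2999); sign now -1
reciprocity: (87/2999) = -1·(2999/87) since 87 mod 4 = 3, 2999 mod 4 = 3; sign now +1
(2999/87) = (41/87)   [reduce mod 87]
reciprocity: (41/87) = +1·(87/41) since 41 mod 4 = 1, 87 mod 4 = 3; sign now +1
(87/41) = (5/41)   [reduce mod 41]
reciprocity: (5/41) = +1·(41/5) since 5 mod 4 = 1, 41 mod 4 = 1; sign now +1
(41/5) = (1/5)   [reduce mod 5]
(1/5) = 1; final value = sign = +1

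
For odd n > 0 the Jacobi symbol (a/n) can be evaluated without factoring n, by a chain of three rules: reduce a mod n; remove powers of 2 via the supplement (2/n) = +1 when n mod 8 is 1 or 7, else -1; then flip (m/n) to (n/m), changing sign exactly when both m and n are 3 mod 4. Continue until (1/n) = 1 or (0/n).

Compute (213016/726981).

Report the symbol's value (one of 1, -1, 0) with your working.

1

factor out 2^3: 213016 = 2^3·26627; with 726981 mod 8 = 5, (2/726981) = -1; sign now -1; continue with (26627/726981)
flip (26627/726981) -> (726981/26627): both odd, 26627 mod 4 = 3, 726981 mod 4 = 1, so the flip contributes +1; sign now -1
(726981/26627): 726981 mod 26627 = 8052, so (726981/26627) = (8052/26627)
factor out 2^2: 8052 = 2^2·2013; with 26627 mod 8 = 3, (2/26627) = -1; sign now -1; continue with (2013/26627)
flip (2013/26627) -> (26627/2013): both odd, 2013 mod 4 = 1, 26627 mod 4 = 3, so the flip contributes +1; sign now -1
(26627/2013): 26627 mod 2013 = 458, so (26627/2013) = (458/2013)
factor out 2^1: 458 = 2^1·229; with 2013 mod 8 = 5, (2/2013) = -1; sign now +1; continue with (229/2013)
flip (229/2013) -> (2013/229): both odd, 229 mod 4 = 1, 2013 mod 4 = 1, so the flip contributes +1; sign now +1
(2013/229): 2013 mod 229 = 181, so (2013/229) = (181/229)
flip (181/229) -> (229/181): both odd, 181 mod 4 = 1, 229 mod 4 = 1, so the flip contributes +1; sign now +1
(229/181): 229 mod 181 = 48, so (229/181) = (48/181)
factor out 2^4: 48 = 2^4·3; with 181 mod 8 = 5, (2/181) = -1; sign now +1; continue with (3/181)
flip (3/181) -> (181/3): both odd, 3 mod 4 = 3, 181 mod 4 = 1, so the flip contributes +1; sign now +1
(181/3): 181 mod 3 = 1, so (181/3) = (1/3)
reached (1/3) = 1, so the symbol is +1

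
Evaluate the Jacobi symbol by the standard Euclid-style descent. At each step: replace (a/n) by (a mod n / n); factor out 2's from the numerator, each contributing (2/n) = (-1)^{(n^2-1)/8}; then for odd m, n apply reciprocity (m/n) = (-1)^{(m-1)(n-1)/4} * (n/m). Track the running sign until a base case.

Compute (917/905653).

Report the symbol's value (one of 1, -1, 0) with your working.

0

reciprocity: (917/905653) = +1·(905653/917) since 917 mod 4 = 1, 905653 mod 4 = 1; sign now +1
(905653/917) = (574/917)   [reduce mod 917]
574 = 2^1·287; (2/917) = -1 since 917 mod 8 = 5, so (574/917) = (-1)^1·(287/917); sign now -1
reciprocity: (287/917) = +1·(917/287) since 287 mod 4 = 3, 917 mod 4 = 1; sign now -1
(917/287) = (56/287)   [reduce mod 287]
56 = 2^3·7; (2/287) = +1 since 287 mod 8 = 7, so (56/287) = (+1)^3·(7/287); sign now -1
reciprocity: (7/287) = -1·(287/7) since 7 mod 4 = 3, 287 mod 4 = 3; sign now +1
(287/7) = (0/7)   [reduce mod 7]
(0/7) = 0   [gcd(a, n) > 1]; final value = 0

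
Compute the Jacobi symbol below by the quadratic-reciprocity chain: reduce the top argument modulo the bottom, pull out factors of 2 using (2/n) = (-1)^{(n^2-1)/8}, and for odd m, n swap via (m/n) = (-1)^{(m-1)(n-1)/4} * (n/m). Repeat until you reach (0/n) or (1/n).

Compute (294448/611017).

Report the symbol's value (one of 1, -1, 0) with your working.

0

294448 = 2^4·18403; (2/611017) = +1 since 611017 mod 8 = 1, so (294448/611017) = (+1)^4·(18403/611017); sign now +1
reciprocity: (18403/611017) = +1·(611017/18403) since 18403 mod 4 = 3, 611017 mod 4 = 1; sign now +1
(611017/18403) = (3718/18403)   [reduce mod 18403]
3718 = 2^1·1859; (2/18403) = -1 since 18403 mod 8 = 3, so (3718/18403) = (-1)^1·(1859/18403); sign now -1
reciprocity: (1859/18403) = -1·(18403/1859) since 1859 mod 4 = 3, 18403 mod 4 = 3; sign now +1
(18403/1859) = (1672/1859)   [reduce mod 1859]
1672 = 2^3·209; (2/1859) = -1 since 1859 mod 8 = 3, so (1672/1859) = (-1)^3·(209/1859); sign now -1
reciprocity: (209/1859) = +1·(1859/209) since 209 mod 4 = 1, 1859 mod 4 = 3; sign now -1
(1859/209) = (187/209)   [reduce mod 209]
reciprocity: (187/209) = +1·(209/187) since 187 mod 4 = 3, 209 mod 4 = 1; sign now -1
(209/187) = (22/187)   [reduce mod 187]
22 = 2^1·11; (2/187) = -1 since 187 mod 8 = 3, so (22/187) = (-1)^1·(11/187); sign now +1
reciprocity: (11/187) = -1·(187/11) since 11 mod 4 = 3, 187 mod 4 = 3; sign now -1
(187/11) = (0/11)   [reduce mod 11]
(0/11) = 0   [gcd(a, n) > 1]; final value = 0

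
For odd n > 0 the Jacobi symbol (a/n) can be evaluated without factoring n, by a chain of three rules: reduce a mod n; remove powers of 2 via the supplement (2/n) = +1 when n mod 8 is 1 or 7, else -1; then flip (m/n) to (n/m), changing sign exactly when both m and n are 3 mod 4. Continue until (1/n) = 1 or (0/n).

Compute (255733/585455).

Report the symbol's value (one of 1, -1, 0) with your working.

reciprocity: (255733/585455) = +1·(585455/255733) since 255733 mod 4 = 1, 585455 mod 4 = 3; sign now +1
(585455/255733) = (73989/255733)   [reduce mod 255733]
reciprocity: (73989/255733) = +1·(255733/73989) since 73989 mod 4 = 1, 255733 mod 4 = 1; sign now +1
(255733/73989) = (33766/73989)   [reduce mod 73989]
33766 = 2^1·16883; (2/73989) = -1 since 73989 mod 8 = 5, so (33766/73989) = (-1)^1·(16883/73989); sign now -1
reciprocity: (16883/73989) = +1·(73989/16883) since 16883 mod 4 = 3, 73989 mod 4 = 1; sign now -1
(73989/16883) = (6457/16883)   [reduce mod 16883]
reciprocity: (6457/16883) = +1·(16883/6457) since 6457 mod 4 = 1, 16883 mod 4 = 3; sign now -1
(16883/6457) = (3969/6457)   [reduce mod 6457]
reciprocity: (3969/6457) = +1·(6457/3969) since 3969 mod 4 = 1, 6457 mod 4 = 1; sign now -1
(6457/3969) = (2488/3969)   [reduce mod 3969]
2488 = 2^3·311; (2/3969) = +1 since 3969 mod 8 = 1, so (2488/3969) = (+1)^3·(311/3969); sign now -1
reciprocity: (311/3969) = +1·(3969/311) since 311 mod 4 = 3, 3969 mod 4 = 1; sign now -1
(3969/311) = (237/311)   [reduce mod 311]
reciprocity: (237/311) = +1·(311/237) since 237 mod 4 = 1, 311 mod 4 = 3; sign now -1
(311/237) = (74/237)   [reduce mod 237]
74 = 2^1·37; (2/237) = -1 since 237 mod 8 = 5, so (74/237) = (-1)^1·(37/237); sign now +1
reciprocity: (37/237) = +1·(237/37) since 37 mod 4 = 1, 237 mod 4 = 1; sign now +1
(237/37) = (15/37)   [reduce mod 37]
reciprocity: (15/37) = +1·(37/15) since 15 mod 4 = 3, 37 mod 4 = 1; sign now +1
(37/15) = (7/15)   [reduce mod 15]
reciprocity: (7/15) = -1·(15/7) since 7 mod 4 = 3, 15 mod 4 = 3; sign now -1
(15/7) = (1/7)   [reduce mod 7]
(1/7) = 1; final value = sign = -1

-1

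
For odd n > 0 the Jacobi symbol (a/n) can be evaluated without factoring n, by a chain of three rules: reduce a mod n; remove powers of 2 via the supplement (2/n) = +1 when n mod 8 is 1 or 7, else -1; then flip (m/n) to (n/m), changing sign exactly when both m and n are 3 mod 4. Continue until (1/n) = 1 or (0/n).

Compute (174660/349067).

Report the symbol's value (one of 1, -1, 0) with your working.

factor out 2^2: 174660 = 2^2·43665; with 349067 mod 8 = 3, (2/349067) = -1; sign now +1; continue with (43665/349067)
flip (43665/349067) -> (349067/43665): both odd, 43665 mod 4 = 1, 349067 mod 4 = 3, so the flip contributes +1; sign now +1
(349067/43665): 349067 mod 43665 = 43412, so (349067/43665) = (43412/43665)
factor out 2^2: 43412 = 2^2·10853; with 43665 mod 8 = 1, (2/43665) = +1; sign now +1; continue with (10853/43665)
flip (10853/43665) -> (43665/10853): both odd, 10853 mod 4 = 1, 43665 mod 4 = 1, so the flip contributes +1; sign now +1
(43665/10853): 43665 mod 10853 = 253, so (43665/10853) = (253/10853)
flip (253/10853) -> (10853/253): both odd, 253 mod 4 = 1, 10853 mod 4 = 1, so the flip contributes +1; sign now +1
(10853/253): 10853 mod 253 = 227, so (10853/253) = (227/253)
flip (227/253) -> (253/227): both odd, 227 mod 4 = 3, 253 mod 4 = 1, so the flip contributes +1; sign now +1
(253/227): 253 mod 227 = 26, so (253/227) = (26/227)
factor out 2^1: 26 = 2^1·13; with 227 mod 8 = 3, (2/227) = -1; sign now -1; continue with (13/227)
flip (13/227) -> (227/13): both odd, 13 mod 4 = 1, 227 mod 4 = 3, so the flip contributes +1; sign now -1
(227/13): 227 mod 13 = 6, so (227/13) = (6/13)
factor out 2^1: 6 = 2^1·3; with 13 mod 8 = 5, (2/13) = -1; sign now +1; continue with (3/13)
flip (3/13) -> (13/3): both odd, 3 mod 4 = 3, 13 mod 4 = 1, so the flip contributes +1; sign now +1
(13/3): 13 mod 3 = 1, so (13/3) = (1/3)
reached (1/3) = 1, so the symbol is +1

1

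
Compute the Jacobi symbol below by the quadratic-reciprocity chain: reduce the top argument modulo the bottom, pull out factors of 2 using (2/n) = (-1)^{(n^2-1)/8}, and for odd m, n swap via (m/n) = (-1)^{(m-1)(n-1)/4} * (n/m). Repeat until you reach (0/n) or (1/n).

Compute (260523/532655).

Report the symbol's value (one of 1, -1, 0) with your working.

1

flip (260523/532655) -> (532655/260523): both odd, 260523 mod 4 = 3, 532655 mod 4 = 3, so the flip contributes -1; sign now -1
(532655/260523): 532655 mod 260523 = 11609, so (532655/260523) = (11609/260523)
flip (11609/260523) -> (260523/11609): both odd, 11609 mod 4 = 1, 260523 mod 4 = 3, so the flip contributes +1; sign now -1
(260523/11609): 260523 mod 11609 = 5125, so (260523/11609) = (5125/11609)
flip (5125/11609) -> (11609/5125): both odd, 5125 mod 4 = 1, 11609 mod 4 = 1, so the flip contributes +1; sign now -1
(11609/5125): 11609 mod 5125 = 1359, so (11609/5125) = (1359/5125)
flip (1359/5125) -> (5125/1359): both odd, 1359 mod 4 = 3, 5125 mod 4 = 1, so the flip contributes +1; sign now -1
(5125/1359): 5125 mod 1359 = 1048, so (5125/1359) = (1048/1359)
factor out 2^3: 1048 = 2^3·131; with 1359 mod 8 = 7, (2/1359) = +1; sign now -1; continue with (131/1359)
flip (131/1359) -> (1359/131): both odd, 131 mod 4 = 3, 1359 mod 4 = 3, so the flip contributes -1; sign now +1
(1359/131): 1359 mod 131 = 49, so (1359/131) = (49/131)
flip (49/131) -> (131/49): both odd, 49 mod 4 = 1, 131 mod 4 = 3, so the flip contributes +1; sign now +1
(131/49): 131 mod 49 = 33, so (131/49) = (33/49)
flip (33/49) -> (49/33): both odd, 33 mod 4 = 1, 49 mod 4 = 1, so the flip contributes +1; sign now +1
(49/33): 49 mod 33 = 16, so (49/33) = (16/33)
factor out 2^4: 16 = 2^4·1; with 33 mod 8 = 1, (2/33) = +1; sign now +1; continue with (1/33)
reached (1/33) = 1, so the symbol is +1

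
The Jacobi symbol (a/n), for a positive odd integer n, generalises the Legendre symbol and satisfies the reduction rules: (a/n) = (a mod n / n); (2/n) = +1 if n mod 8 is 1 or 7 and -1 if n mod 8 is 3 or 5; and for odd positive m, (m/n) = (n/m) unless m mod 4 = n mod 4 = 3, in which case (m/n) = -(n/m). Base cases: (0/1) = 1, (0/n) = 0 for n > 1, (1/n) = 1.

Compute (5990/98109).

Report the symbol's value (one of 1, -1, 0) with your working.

1

factor out 2^1: 5990 = 2^1·2995; with 98109 mod 8 = 5, (2/98109) = -1; sign now -1; continue with (2995/98109)
flip (2995/98109) -> (98109/2995): both odd, 2995 mod 4 = 3, 98109 mod 4 = 1, so the flip contributes +1; sign now -1
(98109/2995): 98109 mod 2995 = 2269, so (98109/2995) = (2269/2995)
flip (2269/2995) -> (2995/2269): both odd, 2269 mod 4 = 1, 2995 mod 4 = 3, so the flip contributes +1; sign now -1
(2995/2269): 2995 mod 2269 = 726, so (2995/2269) = (726/2269)
factor out 2^1: 726 = 2^1·363; with 2269 mod 8 = 5, (2/2269) = -1; sign now +1; continue with (363/2269)
flip (363/2269) -> (2269/363): both odd, 363 mod 4 = 3, 2269 mod 4 = 1, so the flip contributes +1; sign now +1
(2269/363): 2269 mod 363 = 91, so (2269/363) = (91/363)
flip (91/363) -> (363/91): both odd, 91 mod 4 = 3, 363 mod 4 = 3, so the flip contributes -1; sign now -1
(363/91): 363 mod 91 = 90, so (363/91) = (90/91)
factor out 2^1: 90 = 2^1·45; with 91 mod 8 = 3, (2/91) = -1; sign now +1; continue with (45/91)
flip (45/91) -> (91/45): both odd, 45 mod 4 = 1, 91 mod 4 = 3, so the flip contributes +1; sign now +1
(91/45): 91 mod 45 = 1, so (91/45) = (1/45)
reached (1/45) = 1, so the symbol is +1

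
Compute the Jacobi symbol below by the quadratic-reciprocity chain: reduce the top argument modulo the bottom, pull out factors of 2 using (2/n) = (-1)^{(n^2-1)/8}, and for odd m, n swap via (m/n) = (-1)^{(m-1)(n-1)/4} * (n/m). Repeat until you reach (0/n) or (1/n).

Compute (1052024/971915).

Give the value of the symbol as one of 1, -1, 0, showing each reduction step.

-1

(1052024/971915) = (80109/971915)   [reduce mod 971915]
reciprocity: (80109/971915) = +1·(971915/80109) since 80109 mod 4 = 1, 971915 mod 4 = 3; sign now +1
(971915/80109) = (10607/80109)   [reduce mod 80109]
reciprocity: (10607/80109) = +1·(80109/10607) since 10607 mod 4 = 3, 80109 mod 4 = 1; sign now +1
(80109/10607) = (5860/10607)   [reduce mod 10607]
5860 = 2^2·1465; (2/10607) = +1 since 10607 mod 8 = 7, so (5860/10607) = (+1)^2·(1465/10607); sign now +1
reciprocity: (1465/10607) = +1·(10607/1465) since 1465 mod 4 = 1, 10607 mod 4 = 3; sign now +1
(10607/1465) = (352/1465)   [reduce mod 1465]
352 = 2^5·11; (2/1465) = +1 since 1465 mod 8 = 1, so (352/1465) = (+1)^5·(11/1465); sign now +1
reciprocity: (11/1465) = +1·(1465/11) since 11 mod 4 = 3, 1465 mod 4 = 1; sign now +1
(1465/11) = (2/11)   [reduce mod 11]
2 = 2^1·1; (2/11) = -1 since 11 mod 8 = 3, so (2/11) = (-1)^1·(1/11); sign now -1
(1/11) = 1; final value = sign = -1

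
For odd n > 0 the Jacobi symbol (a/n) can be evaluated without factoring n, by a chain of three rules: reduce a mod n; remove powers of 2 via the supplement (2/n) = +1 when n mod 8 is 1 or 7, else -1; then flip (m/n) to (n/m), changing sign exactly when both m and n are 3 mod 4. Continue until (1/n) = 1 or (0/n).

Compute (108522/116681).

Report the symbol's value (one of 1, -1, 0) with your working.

108522 = 2^1·54261; (2/116681) = +1 since 116681 mod 8 = 1, so (108522/116681) = (+1)^1·(54261/116681); sign now +1
reciprocity: (54261/116681) = +1·(116681/54261) since 54261 mod 4 = 1, 116681 mod 4 = 1; sign now +1
(116681/54261) = (8159/54261)   [reduce mod 54261]
reciprocity: (8159/54261) = +1·(54261/8159) since 8159 mod 4 = 3, 54261 mod 4 = 1; sign now +1
(54261/8159) = (5307/8159)   [reduce mod 8159]
reciprocity: (5307/8159) = -1·(8159/5307) since 5307 mod 4 = 3, 8159 mod 4 = 3; sign now -1
(8159/5307) = (2852/5307)   [reduce mod 5307]
2852 = 2^2·713; (2/5307) = -1 since 5307 mod 8 = 3, so (2852/5307) = (-1)^2·(713/5307); sign now -1
reciprocity: (713/5307) = +1·(5307/713) since 713 mod 4 = 1, 5307 mod 4 = 3; sign now -1
(5307/713) = (316/713)   [reduce mod 713]
316 = 2^2·79; (2/713) = +1 since 713 mod 8 = 1, so (316/713) = (+1)^2·(79/713); sign now -1
reciprocity: (79/713) = +1·(713/79) since 79 mod 4 = 3, 713 mod 4 = 1; sign now -1
(713/79) = (2/79)   [reduce mod 79]
2 = 2^1·1; (2/79) = +1 since 79 mod 8 = 7, so (2/79) = (+1)^1·(1/79); sign now -1
(1/79) = 1; final value = sign = -1

-1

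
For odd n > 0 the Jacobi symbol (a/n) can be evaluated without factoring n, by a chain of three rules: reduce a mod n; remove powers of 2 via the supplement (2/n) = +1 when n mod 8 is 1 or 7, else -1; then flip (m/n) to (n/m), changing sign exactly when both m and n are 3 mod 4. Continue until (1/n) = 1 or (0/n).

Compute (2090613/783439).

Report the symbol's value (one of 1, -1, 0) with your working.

-1

(2090613/783439): 2090613 mod 783439 = 523735, so (2090613/783439) = (523735/783439)
flip (523735/783439) -> (783439/523735): both odd, 523735 mod 4 = 3, 783439 mod 4 = 3, so the flip contributes -1; sign now -1
(783439/523735): 783439 mod 523735 = 259704, so (783439/523735) = (259704/523735)
factor out 2^3: 259704 = 2^3·32463; with 523735 mod 8 = 7, (2/523735) = +1; sign now -1; continue with (32463/523735)
flip (32463/523735) -> (523735/32463): both odd, 32463 mod 4 = 3, 523735 mod 4 = 3, so the flip contributes -1; sign now +1
(523735/32463): 523735 mod 32463 = 4327, so (523735/32463) = (4327/32463)
flip (4327/32463) -> (32463/4327): both odd, 4327 mod 4 = 3, 32463 mod 4 = 3, so the flip contributes -1; sign now -1
(32463/4327): 32463 mod 4327 = 2174, so (32463/4327) = (2174/4327)
factor out 2^1: 2174 = 2^1·1087; with 4327 mod 8 = 7, (2/4327) = +1; sign now -1; continue with (1087/4327)
flip (1087/4327) -> (4327/1087): both odd, 1087 mod 4 = 3, 4327 mod 4 = 3, so the flip contributes -1; sign now +1
(4327/1087): 4327 mod 1087 = 1066, so (4327/1087) = (1066/1087)
factor out 2^1: 1066 = 2^1·533; with 1087 mod 8 = 7, (2/1087) = +1; sign now +1; continue with (533/1087)
flip (533/1087) -> (1087/533): both odd, 533 mod 4 = 1, 1087 mod 4 = 3, so the flip contributes +1; sign now +1
(1087/533): 1087 mod 533 = 21, so (1087/533) = (21/533)
flip (21/533) -> (533/21): both odd, 21 mod 4 = 1, 533 mod 4 = 1, so the flip contributes +1; sign now +1
(533/21): 533 mod 21 = 8, so (533/21) = (8/21)
factor out 2^3: 8 = 2^3·1; with 21 mod 8 = 5, (2/21) = -1; sign now -1; continue with (1/21)
reached (1/21) = 1, so the symbol is -1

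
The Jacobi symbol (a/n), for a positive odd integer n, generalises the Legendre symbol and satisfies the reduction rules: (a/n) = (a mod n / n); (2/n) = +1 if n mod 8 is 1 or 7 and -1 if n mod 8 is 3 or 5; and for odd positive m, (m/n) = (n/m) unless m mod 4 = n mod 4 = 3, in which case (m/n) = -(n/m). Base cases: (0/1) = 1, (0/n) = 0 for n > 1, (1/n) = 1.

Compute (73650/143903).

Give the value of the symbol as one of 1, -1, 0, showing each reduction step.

factor out 2^1: 73650 = 2^1·36825; with 143903 mod 8 = 7, (2/143903) = +1; sign now +1; continue with (36825/143903)
flip (36825/143903) -> (143903/36825): both odd, 36825 mod 4 = 1, 143903 mod 4 = 3, so the flip contributes +1; sign now +1
(143903/36825): 143903 mod 36825 = 33428, so (143903/36825) = (33428/36825)
factor out 2^2: 33428 = 2^2·8357; with 36825 mod 8 = 1, (2/36825) = +1; sign now +1; continue with (8357/36825)
flip (8357/36825) -> (36825/8357): both odd, 8357 mod 4 = 1, 36825 mod 4 = 1, so the flip contributes +1; sign now +1
(36825/8357): 36825 mod 8357 = 3397, so (36825/8357) = (3397/8357)
flip (3397/8357) -> (8357/3397): both odd, 3397 mod 4 = 1, 8357 mod 4 = 1, so the flip contributes +1; sign now +1
(8357/3397): 8357 mod 3397 = 1563, so (8357/3397) = (1563/3397)
flip (1563/3397) -> (3397/1563): both odd, 1563 mod 4 = 3, 3397 mod 4 = 1, so the flip contributes +1; sign now +1
(3397/1563): 3397 mod 1563 = 271, so (3397/1563) = (271/1563)
flip (271/1563) -> (1563/271): both odd, 271 mod 4 = 3, 1563 mod 4 = 3, so the flip contributes -1; sign now -1
(1563/271): 1563 mod 271 = 208, so (1563/271) = (208/271)
factor out 2^4: 208 = 2^4·13; with 271 mod 8 = 7, (2/271) = +1; sign now -1; continue with (13/271)
flip (13/271) -> (271/13): both odd, 13 mod 4 = 1, 271 mod 4 = 3, so the flip contributes +1; sign now -1
(271/13): 271 mod 13 = 11, so (271/13) = (11/13)
flip (11/13) -> (13/11): both odd, 11 mod 4 = 3, 13 mod 4 = 1, so the flip contributes +1; sign now -1
(13/11): 13 mod 11 = 2, so (13/11) = (2/11)
factor out 2^1: 2 = 2^1·1; with 11 mod 8 = 3, (2/11) = -1; sign now +1; continue with (1/11)
reached (1/11) = 1, so the symbol is +1

1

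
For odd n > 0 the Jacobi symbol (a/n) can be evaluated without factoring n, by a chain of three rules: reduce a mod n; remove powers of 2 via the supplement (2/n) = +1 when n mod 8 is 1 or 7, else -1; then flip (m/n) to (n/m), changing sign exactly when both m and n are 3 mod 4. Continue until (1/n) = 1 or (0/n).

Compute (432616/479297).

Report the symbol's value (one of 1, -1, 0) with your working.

factor out 2^3: 432616 = 2^3·54077; with 479297 mod 8 = 1, (2/479297) = +1; sign now +1; continue with (54077/479297)
flip (54077/479297) -> (479297/54077): both odd, 54077 mod 4 = 1, 479297 mod 4 = 1, so the flip contributes +1; sign now +1
(479297/54077): 479297 mod 54077 = 46681, so (479297/54077) = (46681/54077)
flip (46681/54077) -> (54077/46681): both odd, 46681 mod 4 = 1, 54077 mod 4 = 1, so the flip contributes +1; sign now +1
(54077/46681): 54077 mod 46681 = 7396, so (54077/46681) = (7396/46681)
factor out 2^2: 7396 = 2^2·1849; with 46681 mod 8 = 1, (2/46681) = +1; sign now +1; continue with (1849/46681)
flip (1849/46681) -> (46681/1849): both odd, 1849 mod 4 = 1, 46681 mod 4 = 1, so the flip contributes +1; sign now +1
(46681/1849): 46681 mod 1849 = 456, so (46681/1849) = (456/1849)
factor out 2^3: 456 = 2^3·57; with 1849 mod 8 = 1, (2/1849) = +1; sign now +1; continue with (57/1849)
flip (57/1849) -> (1849/57): both odd, 57 mod 4 = 1, 1849 mod 4 = 1, so the flip contributes +1; sign now +1
(1849/57): 1849 mod 57 = 25, so (1849/57) = (25/57)
flip (25/57) -> (57/25): both odd, 25 mod 4 = 1, 57 mod 4 = 1, so the flip contributes +1; sign now +1
(57/25): 57 mod 25 = 7, so (57/25) = (7/25)
flip (7/25) -> (25/7): both odd, 7 mod 4 = 3, 25 mod 4 = 1, so the flip contributes +1; sign now +1
(25/7): 25 mod 7 = 4, so (25/7) = (4/7)
factor out 2^2: 4 = 2^2·1; with 7 mod 8 = 7, (2/7) = +1; sign now +1; continue with (1/7)
reached (1/7) = 1, so the symbol is +1

1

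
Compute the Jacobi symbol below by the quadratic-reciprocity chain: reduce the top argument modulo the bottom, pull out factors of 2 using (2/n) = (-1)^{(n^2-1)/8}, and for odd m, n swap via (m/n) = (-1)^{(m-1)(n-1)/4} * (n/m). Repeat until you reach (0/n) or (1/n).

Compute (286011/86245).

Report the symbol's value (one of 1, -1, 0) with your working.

(286011/86245): 286011 mod 86245 = 27276, so (286011/86245) = (27276/86245)
factor out 2^2: 27276 = 2^2·6819; with 86245 mod 8 = 5, (2/86245) = -1; sign now +1; continue with (6819/86245)
flip (6819/86245) -> (86245/6819): both odd, 6819 mod 4 = 3, 86245 mod 4 = 1, so the flip contributes +1; sign now +1
(86245/6819): 86245 mod 6819 = 4417, so (86245/6819) = (4417/6819)
flip (4417/6819) -> (6819/4417): both odd, 4417 mod 4 = 1, 6819 mod 4 = 3, so the flip contributes +1; sign now +1
(6819/4417): 6819 mod 4417 = 2402, so (6819/4417) = (2402/4417)
factor out 2^1: 2402 = 2^1·1201; with 4417 mod 8 = 1, (2/4417) = +1; sign now +1; continue with (1201/4417)
flip (1201/4417) -> (4417/1201): both odd, 1201 mod 4 = 1, 4417 mod 4 = 1, so the flip contributes +1; sign now +1
(4417/1201): 4417 mod 1201 = 814, so (4417/1201) = (814/1201)
factor out 2^1: 814 = 2^1·407; with 1201 mod 8 = 1, (2/1201) = +1; sign now +1; continue with (407/1201)
flip (407/1201) -> (1201/407): both odd, 407 mod 4 = 3, 1201 mod 4 = 1, so the flip contributes +1; sign now +1
(1201/407): 1201 mod 407 = 387, so (1201/407) = (387/407)
flip (387/407) -> (407/387): both odd, 387 mod 4 = 3, 407 mod 4 = 3, so the flip contributes -1; sign now -1
(407/387): 407 mod 387 = 20, so (407/387) = (20/387)
factor out 2^2: 20 = 2^2·5; with 387 mod 8 = 3, (2/387) = -1; sign now -1; continue with (5/387)
flip (5/387) -> (387/5): both odd, 5 mod 4 = 1, 387 mod 4 = 3, so the flip contributes +1; sign now -1
(387/5): 387 mod 5 = 2, so (387/5) = (2/5)
factor out 2^1: 2 = 2^1·1; with 5 mod 8 = 5, (2/5) = -1; sign now +1; continue with (1/5)
reached (1/5) = 1, so the symbol is +1

1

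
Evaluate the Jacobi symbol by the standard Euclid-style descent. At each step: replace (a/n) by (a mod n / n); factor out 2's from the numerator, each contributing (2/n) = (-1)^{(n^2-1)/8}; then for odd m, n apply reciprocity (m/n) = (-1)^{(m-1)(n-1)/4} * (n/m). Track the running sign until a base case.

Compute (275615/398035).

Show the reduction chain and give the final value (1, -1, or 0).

flip (275615/398035) -> (398035/275615): both odd, 275615 mod 4 = 3, 398035 mod 4 = 3, so the flip contributes -1; sign now -1
(398035/275615): 398035 mod 275615 = 122420, so (398035/275615) = (122420/275615)
factor out 2^2: 122420 = 2^2·30605; with 275615 mod 8 = 7, (2/275615) = +1; sign now -1; continue with (30605/275615)
flip (30605/275615) -> (275615/30605): both odd, 30605 mod 4 = 1, 275615 mod 4 = 3, so the flip contributes +1; sign now -1
(275615/30605): 275615 mod 30605 = 170, so (275615/30605) = (170/30605)
factor out 2^1: 170 = 2^1·85; with 30605 mod 8 = 5, (2/30605) = -1; sign now +1; continue with (85/30605)
flip (85/30605) -> (30605/85): both odd, 85 mod 4 = 1, 30605 mod 4 = 1, so the flip contributes +1; sign now +1
(30605/85): 30605 mod 85 = 5, so (30605/85) = (5/85)
flip (5/85) -> (85/5): both odd, 5 mod 4 = 1, 85 mod 4 = 1, so the flip contributes +1; sign now +1
(85/5): 85 mod 5 = 0, so (85/5) = (0/5)
reached (0/5); gcd(a, n) > 1, so (0/5) = 0 and the symbol is 0

0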